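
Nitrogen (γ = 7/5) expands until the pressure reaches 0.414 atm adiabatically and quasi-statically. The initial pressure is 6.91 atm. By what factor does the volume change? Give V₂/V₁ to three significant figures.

V₂/V₁ ≈ 7.47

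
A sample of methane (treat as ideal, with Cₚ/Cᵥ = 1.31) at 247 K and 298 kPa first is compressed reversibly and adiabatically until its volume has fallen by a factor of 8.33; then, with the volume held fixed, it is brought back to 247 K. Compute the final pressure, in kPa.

P₃ ≈ 2480 kPa

Adiabatic step (PV^γ = const): P₂ = 298×8.33^(1.31) = 4789 kPa; T₂ = 247×8.33^(0.31) = 476.5 K.
Isochoric: P₃ = P₂(T₃/T₂) = 4789 × (247/476.5) = 2482 kPa.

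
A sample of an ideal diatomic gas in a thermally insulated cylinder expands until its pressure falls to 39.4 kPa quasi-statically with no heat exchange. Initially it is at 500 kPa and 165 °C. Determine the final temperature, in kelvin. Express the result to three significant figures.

Adiabatic: T₂/T₁ = (P₂/P₁)^((γ−1)/γ).
For a diatomic ideal gas γ = 7/5, so (γ−1)/γ = 2/7.
T₁ = 165 °C = 438.1 K.
T₂ = 438.1 × (39.4/500)^(2/7) = 212 K.

T₂ ≈ 212 K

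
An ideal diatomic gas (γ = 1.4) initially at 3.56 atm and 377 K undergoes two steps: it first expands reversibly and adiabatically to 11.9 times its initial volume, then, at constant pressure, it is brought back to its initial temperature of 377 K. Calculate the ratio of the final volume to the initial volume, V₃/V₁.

Adiabatic step: V₂/V₁ = 11.9; T₂ = T₁·(1/11.9)^(0.4) = 140 K.
Isobaric step: V₃/V₂ = T₃/T₂ = 377/140.
V₃/V₁ = (V₂/V₁)(V₃/V₂) = 11.9 × (377/140) = 32.05.

V₃/V₁ ≈ 32.0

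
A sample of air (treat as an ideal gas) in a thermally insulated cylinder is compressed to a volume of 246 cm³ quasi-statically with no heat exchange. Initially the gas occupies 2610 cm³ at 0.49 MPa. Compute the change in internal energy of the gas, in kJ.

γ = 7/5 for a diatomic ideal gas.
P₂ = P₁(V₁/V₂)^γ = 0.49×(2610/246)^(7/5) = 13.37 MPa.
For a reversible adiabat, W_by_gas = (P₁V₁ − P₂V₂)/(γ−1).
W_by = (490000×0.00261 − 1.337×10^7×0.000246) / (2/5) = -5026 J.
Q = 0 ⇒ ΔU = −W_by = 5026 J.

ΔU ≈ 5.03 kJ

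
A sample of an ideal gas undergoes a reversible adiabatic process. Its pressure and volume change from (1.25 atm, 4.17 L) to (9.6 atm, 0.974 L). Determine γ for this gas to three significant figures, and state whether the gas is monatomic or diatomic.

γ ≈ 1.40; diatomic

PV^γ = const ⇒ γ = ln(P₂/P₁) / ln(V₁/V₂).
γ = ln(9.6/1.25) / ln(4.17/0.974) = 1.402.
γ ≈ 1.40 is close to 7/5, so the gas is diatomic.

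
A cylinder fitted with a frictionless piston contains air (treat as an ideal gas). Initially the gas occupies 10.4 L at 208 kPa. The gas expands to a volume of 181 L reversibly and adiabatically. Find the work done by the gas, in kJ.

γ = 7/5 for a diatomic ideal gas.
P₂ = P₁(V₁/V₂)^γ = 208×(10.4/181)^(7/5) = 3.812 kPa.
For a reversible adiabat, W_by_gas = (P₁V₁ − P₂V₂)/(γ−1).
W_by = (208000×0.0104 − 3812×0.181) / (2/5) = 3683 J.

W ≈ 3.68 kJ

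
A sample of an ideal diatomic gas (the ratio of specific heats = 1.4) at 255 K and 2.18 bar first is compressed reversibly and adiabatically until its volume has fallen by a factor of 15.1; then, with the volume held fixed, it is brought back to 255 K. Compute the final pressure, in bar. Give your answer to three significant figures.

P₃ ≈ 32.9 bar

Adiabatic step (PV^γ = const): P₂ = 2.18×15.1^(1.4) = 97.5 bar; T₂ = 255×15.1^(0.4) = 755.3 K.
Isochoric: P₃ = P₂(T₃/T₂) = 97.5 × (255/755.3) = 32.92 bar.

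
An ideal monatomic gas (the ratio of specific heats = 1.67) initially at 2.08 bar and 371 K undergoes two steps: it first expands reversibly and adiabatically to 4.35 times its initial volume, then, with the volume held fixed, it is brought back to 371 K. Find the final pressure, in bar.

P₃ ≈ 0.478 bar

Adiabatic step (PV^γ = const): P₂ = 2.08×(1/4.35)^(1.67) = 0.1786 bar; T₂ = 371×(1/4.35)^(0.67) = 138.5 K.
Isochoric: P₃ = P₂(T₃/T₂) = 0.1786 × (371/138.5) = 0.4782 bar.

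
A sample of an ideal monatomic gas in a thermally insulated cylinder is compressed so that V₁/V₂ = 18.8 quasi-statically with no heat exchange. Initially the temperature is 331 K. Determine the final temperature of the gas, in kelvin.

T₂ ≈ 2340 K

Adiabatic: T₁V₁^(γ−1) = T₂V₂^(γ−1) ⇒ T₂ = T₁ (V₁/V₂)^(γ−1).
For a monatomic ideal gas γ = 5/3, so γ−1 = 2/3.
T₂ = 331 × 18.8^(2/3) = 2340 K.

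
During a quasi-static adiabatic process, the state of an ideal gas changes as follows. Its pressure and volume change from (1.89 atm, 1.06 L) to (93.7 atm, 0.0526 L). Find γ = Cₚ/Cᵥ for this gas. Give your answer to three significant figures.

γ ≈ 1.30

PV^γ = const ⇒ γ = ln(P₂/P₁) / ln(V₁/V₂).
γ = ln(93.7/1.89) / ln(1.06/0.0526) = 1.3.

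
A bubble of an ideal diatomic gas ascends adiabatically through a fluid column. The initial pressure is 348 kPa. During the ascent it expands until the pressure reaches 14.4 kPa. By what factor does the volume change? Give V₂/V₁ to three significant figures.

V₂/V₁ ≈ 9.73

From PV^γ = const, V₂/V₁ = (P₁/P₂)^(1/γ).
For a diatomic ideal gas γ = 7/5.
V₂/V₁ = (348/14.4)^(5/7) = 9.728.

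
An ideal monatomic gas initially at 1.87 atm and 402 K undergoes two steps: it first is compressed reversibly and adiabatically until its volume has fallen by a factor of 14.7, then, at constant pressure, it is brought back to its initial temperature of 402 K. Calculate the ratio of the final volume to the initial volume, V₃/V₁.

V₃/V₁ ≈ 0.0113

For a monatomic ideal gas γ = 5/3.
Adiabatic step: V₂/V₁ = 0.06803; T₂ = T₁·14.7^(2/3) = 2412 K.
Isobaric step: V₃/V₂ = T₃/T₂ = 402/2412.
V₃/V₁ = (V₂/V₁)(V₃/V₂) = 0.06803 × (402/2412) = 0.01134.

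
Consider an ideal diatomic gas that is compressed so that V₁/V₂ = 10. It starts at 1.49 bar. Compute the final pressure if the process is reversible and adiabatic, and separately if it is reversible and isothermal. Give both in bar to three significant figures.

For a diatomic ideal gas γ = 7/5.
Isothermal: P₂ = P₁(V₁/V₂) = 1.49×10 = 14.9 bar.
Adiabatic: P₂ = P₁(V₁/V₂)^γ = 1.49×10^(7/5) = 37.43 bar.

adiabatic: 37.4 bar; isothermal: 14.9 bar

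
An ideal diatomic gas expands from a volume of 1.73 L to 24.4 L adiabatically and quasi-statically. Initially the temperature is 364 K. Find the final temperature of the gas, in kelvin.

For a reversible adiabat TV^(γ−1) is constant, so T₂ = T₁ (V₁/V₂)^(γ−1).
For a diatomic ideal gas γ = 7/5, so γ−1 = 2/5.
T₂ = 364 × (1.73/24.4)^(2/5) = 126.3 K.

T₂ ≈ 126 K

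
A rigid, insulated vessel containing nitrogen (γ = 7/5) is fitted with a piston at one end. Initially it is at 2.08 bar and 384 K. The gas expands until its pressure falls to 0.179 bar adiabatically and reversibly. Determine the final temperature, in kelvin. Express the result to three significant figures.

Along an adiabat T P^((1−γ)/γ) is constant, so T₂ = T₁ (P₂/P₁)^((γ−1)/γ).
T₂ = 384 × (0.179/2.08)^(2/7) = 190.5 K.

T₂ ≈ 191 K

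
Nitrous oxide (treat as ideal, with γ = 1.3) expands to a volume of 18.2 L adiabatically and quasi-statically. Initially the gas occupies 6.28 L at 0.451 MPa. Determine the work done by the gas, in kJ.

P₂ = P₁(V₁/V₂)^γ = 0.451×(6.28/18.2)^(1.3) = 0.1131 MPa.
For a reversible adiabat, W_by_gas = (P₁V₁ − P₂V₂)/(γ−1).
W_by = (451000×0.00628 − 113100×0.0182) / (0.3) = 2580 J.

W ≈ 2.58 kJ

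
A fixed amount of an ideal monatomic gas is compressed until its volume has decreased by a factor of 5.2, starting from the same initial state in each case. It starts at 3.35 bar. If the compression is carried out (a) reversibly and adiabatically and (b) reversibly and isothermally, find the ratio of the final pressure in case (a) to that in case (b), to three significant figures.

P_adiabatic / P_isothermal ≈ 3.00

For a monatomic ideal gas γ = 5/3.
Isothermal: P_b = P₁(V₁/V₂) = 3.35×5.2.
Adiabatic: P_a = P₁(V₁/V₂)^γ = 3.35×5.2^(5/3).
P_a/P_b = (V₁/V₂)^(γ−1) = 5.2^(2/3) = 3.001.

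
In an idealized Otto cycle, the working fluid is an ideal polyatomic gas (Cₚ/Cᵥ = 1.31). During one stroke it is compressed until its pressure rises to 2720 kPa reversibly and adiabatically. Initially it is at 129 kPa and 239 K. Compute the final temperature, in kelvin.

Adiabatic: T₂/T₁ = (P₂/P₁)^((γ−1)/γ).
T₂ = 239 × (2720/129)^(0.237) = 491.7 K.

T₂ ≈ 492 K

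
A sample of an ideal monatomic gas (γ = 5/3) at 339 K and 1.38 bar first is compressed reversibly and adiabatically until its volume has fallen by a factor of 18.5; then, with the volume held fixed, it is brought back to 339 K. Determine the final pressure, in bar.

Adiabatic step (PV^γ = const): P₂ = 1.38×18.5^(5/3) = 178.6 bar; T₂ = 339×18.5^(2/3) = 2371 K.
Isochoric: P₃ = P₂(T₃/T₂) = 178.6 × (339/2371) = 25.53 bar.

P₃ ≈ 25.5 bar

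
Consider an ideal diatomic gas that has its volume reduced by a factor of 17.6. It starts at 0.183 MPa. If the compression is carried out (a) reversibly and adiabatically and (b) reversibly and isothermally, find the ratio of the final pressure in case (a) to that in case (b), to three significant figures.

For a diatomic ideal gas γ = 7/5.
Isothermal: P_b = P₁(V₁/V₂) = 0.183×17.6.
Adiabatic: P_a = P₁(V₁/V₂)^γ = 0.183×17.6^(7/5).
P_a/P_b = (V₁/V₂)^(γ−1) = 17.6^(2/5) = 3.149.

P_adiabatic / P_isothermal ≈ 3.15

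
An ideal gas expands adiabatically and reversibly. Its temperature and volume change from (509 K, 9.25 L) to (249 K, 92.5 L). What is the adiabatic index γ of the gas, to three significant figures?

TV^(γ−1) = const ⇒ γ − 1 = ln(T₂/T₁) / ln(V₁/V₂).
γ = 1 + ln(249/509) / ln(9.25/92.5) = 1.311.

γ ≈ 1.31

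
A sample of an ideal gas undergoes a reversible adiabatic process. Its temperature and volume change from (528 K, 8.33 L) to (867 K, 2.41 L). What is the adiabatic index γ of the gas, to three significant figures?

TV^(γ−1) = const ⇒ γ − 1 = ln(T₂/T₁) / ln(V₁/V₂).
γ = 1 + ln(867/528) / ln(8.33/2.41) = 1.4.

γ ≈ 1.40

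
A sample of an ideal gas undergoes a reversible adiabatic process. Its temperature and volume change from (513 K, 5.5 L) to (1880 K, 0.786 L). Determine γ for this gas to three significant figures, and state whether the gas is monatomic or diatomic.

TV^(γ−1) = const ⇒ γ − 1 = ln(T₂/T₁) / ln(V₁/V₂).
γ = 1 + ln(1880/513) / ln(5.5/0.786) = 1.668.
γ ≈ 1.67 is close to 5/3, so the gas is monatomic.

γ ≈ 1.67; monatomic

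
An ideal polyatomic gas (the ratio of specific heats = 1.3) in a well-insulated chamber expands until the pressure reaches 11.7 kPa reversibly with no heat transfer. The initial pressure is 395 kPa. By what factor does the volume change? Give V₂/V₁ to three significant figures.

From PV^γ = const, V₂/V₁ = (P₁/P₂)^(1/γ).
V₂/V₁ = (395/11.7)^(0.769) = 14.99.

V₂/V₁ ≈ 15.0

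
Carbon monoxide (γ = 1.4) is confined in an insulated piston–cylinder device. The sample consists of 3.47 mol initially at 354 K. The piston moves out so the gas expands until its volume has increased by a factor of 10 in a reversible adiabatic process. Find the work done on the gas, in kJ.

W ≈ -15.4 kJ

For a reversible adiabat TV^(γ−1) is constant, so T₂ = T₁ (V₁/V₂)^(γ−1).
T₂ = 354 × (1/10)^(0.4) = 140.9 K.
Q = 0, so ΔU = W_on_gas = nCᵥΔT with Cᵥ = R/(γ−1) = 20.79 J/(mol·K).
ΔU = 3.47 × 20.79 × (140.9 − 354) = -15370 J.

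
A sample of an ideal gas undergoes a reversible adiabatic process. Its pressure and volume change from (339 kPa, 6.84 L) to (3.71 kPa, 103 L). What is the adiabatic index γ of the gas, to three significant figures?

γ ≈ 1.66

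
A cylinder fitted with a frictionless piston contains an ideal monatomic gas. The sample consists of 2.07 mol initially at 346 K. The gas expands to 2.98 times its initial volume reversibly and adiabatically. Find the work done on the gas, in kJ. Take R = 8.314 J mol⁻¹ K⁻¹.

W ≈ -4.62 kJ

Adiabatic: T₁V₁^(γ−1) = T₂V₂^(γ−1) ⇒ T₂ = T₁ (V₁/V₂)^(γ−1).
γ = 5/3 for a monatomic ideal gas, so γ−1 = 2/3.
T₂ = 346 × (1/2.98)^(2/3) = 167.1 K.
Q = 0, so ΔU = W_on_gas = nCᵥΔT with Cᵥ = R/(γ−1) = 12.47 J/(mol·K).
ΔU = 2.07 × 12.47 × (167.1 − 346) = -4619 J.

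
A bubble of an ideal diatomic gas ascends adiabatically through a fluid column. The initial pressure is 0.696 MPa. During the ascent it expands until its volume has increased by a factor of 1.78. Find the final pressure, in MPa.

P₂ ≈ 0.310 MPa

Adiabatic: P₁V₁^γ = P₂V₂^γ ⇒ P₂ = P₁ (V₁/V₂)^γ.
For a diatomic ideal gas γ = 7/5.
P₂ = 0.696 × (1/1.78)^(7/5) = 0.3105 MPa.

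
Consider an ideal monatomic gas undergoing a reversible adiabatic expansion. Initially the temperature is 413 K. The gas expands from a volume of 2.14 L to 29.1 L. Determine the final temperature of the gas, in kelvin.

For a reversible adiabat TV^(γ−1) is constant, so T₂ = T₁ (V₁/V₂)^(γ−1).
For a monatomic ideal gas γ = 5/3, so γ−1 = 2/3.
T₂ = 413 × (2.14/29.1)^(2/3) = 72.49 K.

T₂ ≈ 72.5 K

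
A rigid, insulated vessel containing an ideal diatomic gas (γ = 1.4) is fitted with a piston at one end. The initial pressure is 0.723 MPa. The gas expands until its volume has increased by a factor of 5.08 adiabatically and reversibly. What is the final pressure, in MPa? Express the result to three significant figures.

Adiabatic: P₁V₁^γ = P₂V₂^γ ⇒ P₂ = P₁ (V₁/V₂)^γ.
P₂ = 0.723 × (1/5.08)^(1.4) = 0.07429 MPa.

P₂ ≈ 0.0743 MPa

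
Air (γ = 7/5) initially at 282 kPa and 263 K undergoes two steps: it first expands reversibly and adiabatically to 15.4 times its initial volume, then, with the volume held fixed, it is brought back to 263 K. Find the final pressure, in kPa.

Adiabatic step (PV^γ = const): P₂ = 282×(1/15.4)^(7/5) = 6.134 kPa; T₂ = 263×(1/15.4)^(2/5) = 88.09 K.
Isochoric: P₃ = P₂(T₃/T₂) = 6.134 × (263/88.09) = 18.31 kPa.

P₃ ≈ 18.3 kPa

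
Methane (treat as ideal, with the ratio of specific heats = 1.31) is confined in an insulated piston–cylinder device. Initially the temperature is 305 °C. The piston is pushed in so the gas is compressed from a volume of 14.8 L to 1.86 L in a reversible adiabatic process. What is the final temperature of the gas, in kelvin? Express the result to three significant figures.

T₂ ≈ 1100 K

Adiabatic: T₁V₁^(γ−1) = T₂V₂^(γ−1) ⇒ T₂ = T₁ (V₁/V₂)^(γ−1).
T₁ = 305 °C = 578.1 K.
T₂ = 578.1 × (14.8/1.86)^(0.31) = 1100 K.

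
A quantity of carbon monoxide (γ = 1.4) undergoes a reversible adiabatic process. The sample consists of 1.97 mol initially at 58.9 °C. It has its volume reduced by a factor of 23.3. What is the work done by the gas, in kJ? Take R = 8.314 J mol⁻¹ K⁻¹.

For a reversible adiabat TV^(γ−1) is constant, so T₂ = T₁ (V₁/V₂)^(γ−1).
T₁ = 58.9 °C = 332 K.
T₂ = 332 × 23.3^(0.4) = 1170 K.
Q = 0, so ΔU = W_on_gas = nCᵥΔT with Cᵥ = R/(γ−1) = 20.79 J/(mol·K).
ΔU = 1.97 × 20.79 × (1170 − 332) = 34310 J.
Work done by the gas = −ΔU = -34310 J.

W ≈ -34.3 kJ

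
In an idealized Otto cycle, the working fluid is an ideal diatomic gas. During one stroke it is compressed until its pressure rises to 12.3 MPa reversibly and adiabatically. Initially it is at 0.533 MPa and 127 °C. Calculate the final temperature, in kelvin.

T₂ ≈ 981 K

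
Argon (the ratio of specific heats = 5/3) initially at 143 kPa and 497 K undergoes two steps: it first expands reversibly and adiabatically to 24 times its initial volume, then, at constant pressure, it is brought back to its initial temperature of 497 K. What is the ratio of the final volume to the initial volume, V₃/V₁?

V₃/V₁ ≈ 200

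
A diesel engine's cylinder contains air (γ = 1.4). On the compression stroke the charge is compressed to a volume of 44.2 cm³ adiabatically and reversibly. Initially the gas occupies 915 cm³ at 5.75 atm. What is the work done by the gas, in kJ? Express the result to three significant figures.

W ≈ -3.15 kJ

P₂ = P₁(V₁/V₂)^γ = 5.75×(915/44.2)^(1.4) = 400 atm.
For a reversible adiabat, W_by_gas = (P₁V₁ − P₂V₂)/(γ−1).
W_by = (582600×0.000915 − 4.053×10^7×4.42×10^-5) / (0.4) = -3146 J.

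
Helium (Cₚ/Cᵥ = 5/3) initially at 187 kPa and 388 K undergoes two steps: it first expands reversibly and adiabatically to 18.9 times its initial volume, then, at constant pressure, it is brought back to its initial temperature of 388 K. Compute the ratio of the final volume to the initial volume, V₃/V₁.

V₃/V₁ ≈ 134

Adiabatic step: V₂/V₁ = 18.9; T₂ = T₁·(1/18.9)^(2/3) = 54.68 K.
Isobaric step: V₃/V₂ = T₃/T₂ = 388/54.68.
V₃/V₁ = (V₂/V₁)(V₃/V₂) = 18.9 × (388/54.68) = 134.1.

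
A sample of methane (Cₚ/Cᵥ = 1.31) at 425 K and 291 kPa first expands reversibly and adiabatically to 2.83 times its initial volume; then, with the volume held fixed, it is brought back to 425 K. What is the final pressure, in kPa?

P₃ ≈ 103 kPa

Adiabatic step (PV^γ = const): P₂ = 291×(1/2.83)^(1.31) = 74.48 kPa; T₂ = 425×(1/2.83)^(0.31) = 307.8 K.
Isochoric: P₃ = P₂(T₃/T₂) = 74.48 × (425/307.8) = 102.8 kPa.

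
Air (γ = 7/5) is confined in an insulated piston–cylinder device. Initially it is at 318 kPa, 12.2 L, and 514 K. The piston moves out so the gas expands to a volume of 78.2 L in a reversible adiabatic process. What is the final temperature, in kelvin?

T₂ ≈ 244 K

For a reversible adiabat TV^(γ−1) is constant, so T₂ = T₁ (V₁/V₂)^(γ−1).
T₂ = 514 × (12.2/78.2)^(2/5) = 244.5 K.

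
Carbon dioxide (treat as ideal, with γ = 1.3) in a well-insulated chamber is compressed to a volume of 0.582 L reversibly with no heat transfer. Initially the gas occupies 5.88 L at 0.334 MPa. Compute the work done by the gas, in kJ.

P₂ = P₁(V₁/V₂)^γ = 0.334×(5.88/0.582)^(1.3) = 6.754 MPa.
For a reversible adiabat, W_by_gas = (P₁V₁ − P₂V₂)/(γ−1).
W_by = (334000×0.00588 − 6.754×10^6×0.000582) / (0.3) = -6556 J.

W ≈ -6.56 kJ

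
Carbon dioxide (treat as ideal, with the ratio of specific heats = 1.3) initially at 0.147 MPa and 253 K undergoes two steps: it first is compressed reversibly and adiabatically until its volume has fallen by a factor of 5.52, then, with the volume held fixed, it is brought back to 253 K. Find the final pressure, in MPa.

Adiabatic step (PV^γ = const): P₂ = 0.147×5.52^(1.3) = 1.355 MPa; T₂ = 253×5.52^(0.3) = 422.4 K.
Isochoric: P₃ = P₂(T₃/T₂) = 1.355 × (253/422.4) = 0.8114 MPa.

P₃ ≈ 0.811 MPa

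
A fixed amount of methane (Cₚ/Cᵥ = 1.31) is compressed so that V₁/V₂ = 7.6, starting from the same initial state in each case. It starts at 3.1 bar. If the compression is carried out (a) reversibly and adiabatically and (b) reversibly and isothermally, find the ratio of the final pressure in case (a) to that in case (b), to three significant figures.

Isothermal: P_b = P₁(V₁/V₂) = 3.1×7.6.
Adiabatic: P_a = P₁(V₁/V₂)^γ = 3.1×7.6^(1.31).
P_a/P_b = (V₁/V₂)^(γ−1) = 7.6^(0.31) = 1.875.

P_adiabatic / P_isothermal ≈ 1.88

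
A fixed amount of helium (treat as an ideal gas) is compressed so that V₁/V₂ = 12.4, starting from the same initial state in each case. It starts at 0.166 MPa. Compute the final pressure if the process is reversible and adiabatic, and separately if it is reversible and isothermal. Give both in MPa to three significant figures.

adiabatic: 11.0 MPa; isothermal: 2.06 MPa

For a monatomic ideal gas γ = 5/3.
Isothermal: P₂ = P₁(V₁/V₂) = 0.166×12.4 = 2.058 MPa.
Adiabatic: P₂ = P₁(V₁/V₂)^γ = 0.166×12.4^(5/3) = 11.03 MPa.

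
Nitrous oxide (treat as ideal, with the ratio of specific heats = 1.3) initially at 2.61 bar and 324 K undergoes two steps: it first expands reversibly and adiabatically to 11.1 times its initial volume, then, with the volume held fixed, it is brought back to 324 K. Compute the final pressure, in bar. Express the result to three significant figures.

Adiabatic step (PV^γ = const): P₂ = 2.61×(1/11.1)^(1.3) = 0.1142 bar; T₂ = 324×(1/11.1)^(0.3) = 157.4 K.
Isochoric: P₃ = P₂(T₃/T₂) = 0.1142 × (324/157.4) = 0.2351 bar.

P₃ ≈ 0.235 bar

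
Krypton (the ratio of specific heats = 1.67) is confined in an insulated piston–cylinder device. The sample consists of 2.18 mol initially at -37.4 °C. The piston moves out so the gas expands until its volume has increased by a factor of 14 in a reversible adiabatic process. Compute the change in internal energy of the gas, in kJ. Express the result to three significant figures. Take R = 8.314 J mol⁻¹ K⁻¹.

ΔU ≈ -5.29 kJ

Adiabatic: T₁V₁^(γ−1) = T₂V₂^(γ−1) ⇒ T₂ = T₁ (V₁/V₂)^(γ−1).
T₁ = -37.4 °C = 235.7 K.
T₂ = 235.7 × (1/14)^(0.67) = 40.23 K.
Q = 0, so ΔU = W_on_gas = nCᵥΔT with Cᵥ = R/(γ−1) = 12.41 J/(mol·K).
ΔU = 2.18 × 12.41 × (40.23 − 235.7) = -5289 J.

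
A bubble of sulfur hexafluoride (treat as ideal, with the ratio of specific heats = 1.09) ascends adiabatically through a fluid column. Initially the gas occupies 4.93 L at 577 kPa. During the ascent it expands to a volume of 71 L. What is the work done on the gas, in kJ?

W ≈ -6.75 kJ

P₂ = P₁(V₁/V₂)^γ = 577×(4.93/71)^(1.09) = 31.51 kPa.
For a reversible adiabat, W_by_gas = (P₁V₁ − P₂V₂)/(γ−1).
W_by = (577000×0.00493 − 31510×0.071) / (0.09) = 6746 J.
W_on_gas = −W_by = -6746 J.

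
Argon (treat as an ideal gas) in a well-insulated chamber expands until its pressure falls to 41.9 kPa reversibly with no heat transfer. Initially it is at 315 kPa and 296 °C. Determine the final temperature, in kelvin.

Along an adiabat T P^((1−γ)/γ) is constant, so T₂ = T₁ (P₂/P₁)^((γ−1)/γ).
For a monatomic ideal gas γ = 5/3, so (γ−1)/γ = 2/5.
T₁ = 296 °C = 569.1 K.
T₂ = 569.1 × (41.9/315)^(2/5) = 254 K.

T₂ ≈ 254 K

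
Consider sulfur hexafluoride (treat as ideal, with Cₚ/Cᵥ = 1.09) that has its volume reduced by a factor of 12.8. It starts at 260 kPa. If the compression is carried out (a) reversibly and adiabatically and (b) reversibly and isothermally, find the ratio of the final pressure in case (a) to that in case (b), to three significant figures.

P_adiabatic / P_isothermal ≈ 1.26

Isothermal: P_b = P₁(V₁/V₂) = 260×12.8.
Adiabatic: P_a = P₁(V₁/V₂)^γ = 260×12.8^(1.09).
P_a/P_b = (V₁/V₂)^(γ−1) = 12.8^(0.09) = 1.258.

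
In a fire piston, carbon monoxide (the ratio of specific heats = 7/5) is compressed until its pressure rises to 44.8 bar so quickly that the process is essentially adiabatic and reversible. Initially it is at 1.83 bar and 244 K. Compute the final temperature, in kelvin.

T₂ ≈ 608 K

Along an adiabat T P^((1−γ)/γ) is constant, so T₂ = T₁ (P₂/P₁)^((γ−1)/γ).
T₂ = 244 × (44.8/1.83)^(2/7) = 608.4 K.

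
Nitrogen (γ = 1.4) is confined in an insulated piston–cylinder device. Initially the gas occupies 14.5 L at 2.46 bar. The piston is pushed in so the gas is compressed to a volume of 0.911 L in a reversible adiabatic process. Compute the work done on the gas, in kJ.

W ≈ 18.1 kJ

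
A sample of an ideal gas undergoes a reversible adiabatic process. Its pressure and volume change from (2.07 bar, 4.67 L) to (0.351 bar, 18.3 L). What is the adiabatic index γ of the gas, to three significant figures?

γ ≈ 1.30

PV^γ = const ⇒ γ = ln(P₂/P₁) / ln(V₁/V₂).
γ = ln(0.351/2.07) / ln(4.67/18.3) = 1.299.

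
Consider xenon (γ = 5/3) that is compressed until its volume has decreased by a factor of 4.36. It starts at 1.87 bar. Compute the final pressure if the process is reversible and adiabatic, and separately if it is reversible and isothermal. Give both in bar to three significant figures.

Isothermal: P₂ = P₁(V₁/V₂) = 1.87×4.36 = 8.153 bar.
Adiabatic: P₂ = P₁(V₁/V₂)^γ = 1.87×4.36^(5/3) = 21.76 bar.

adiabatic: 21.8 bar; isothermal: 8.15 bar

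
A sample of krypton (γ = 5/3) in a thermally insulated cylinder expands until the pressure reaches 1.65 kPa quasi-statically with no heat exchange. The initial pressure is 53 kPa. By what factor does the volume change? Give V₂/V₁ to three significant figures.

V₂/V₁ ≈ 8.02

From PV^γ = const, V₂/V₁ = (P₁/P₂)^(1/γ).
V₂/V₁ = (53/1.65)^(3/5) = 8.018.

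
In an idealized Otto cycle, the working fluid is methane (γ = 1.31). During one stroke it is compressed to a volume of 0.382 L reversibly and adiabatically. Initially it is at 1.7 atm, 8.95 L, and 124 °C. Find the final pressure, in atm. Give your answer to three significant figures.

Since PV^γ is constant along a reversible adiabat, P₂ = P₁ (V₁/V₂)^γ.
P₂ = 1.7 × (8.95/0.382)^(1.31) = 105.9 atm.

P₂ ≈ 106 atm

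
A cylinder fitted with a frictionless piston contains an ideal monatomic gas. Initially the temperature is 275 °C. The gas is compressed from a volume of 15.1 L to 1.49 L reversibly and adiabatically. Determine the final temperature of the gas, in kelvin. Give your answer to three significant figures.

T₂ ≈ 2570 K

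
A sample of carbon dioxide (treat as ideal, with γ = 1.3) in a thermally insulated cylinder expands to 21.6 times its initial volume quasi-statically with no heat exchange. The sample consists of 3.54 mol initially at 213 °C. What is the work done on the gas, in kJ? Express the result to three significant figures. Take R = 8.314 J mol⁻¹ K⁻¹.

Adiabatic: T₁V₁^(γ−1) = T₂V₂^(γ−1) ⇒ T₂ = T₁ (V₁/V₂)^(γ−1).
T₁ = 213 °C = 486.1 K.
T₂ = 486.1 × (1/21.6)^(0.3) = 193.4 K.
Q = 0, so ΔU = W_on_gas = nCᵥΔT with Cᵥ = R/(γ−1) = 27.71 J/(mol·K).
ΔU = 3.54 × 27.71 × (193.4 − 486.1) = -28720 J.

W ≈ -28.7 kJ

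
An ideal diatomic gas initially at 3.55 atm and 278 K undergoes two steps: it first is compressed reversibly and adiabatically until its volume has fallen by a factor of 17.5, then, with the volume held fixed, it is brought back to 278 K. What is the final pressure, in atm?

P₃ ≈ 62.1 atm

For a diatomic ideal gas γ = 7/5.
Adiabatic step (PV^γ = const): P₂ = 3.55×17.5^(7/5) = 195.2 atm; T₂ = 278×17.5^(2/5) = 873.5 K.
Isochoric: P₃ = P₂(T₃/T₂) = 195.2 × (278/873.5) = 62.12 atm.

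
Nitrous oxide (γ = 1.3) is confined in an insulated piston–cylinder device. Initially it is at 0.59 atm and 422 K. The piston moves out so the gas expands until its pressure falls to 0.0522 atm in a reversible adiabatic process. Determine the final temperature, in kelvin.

Along an adiabat T P^((1−γ)/γ) is constant, so T₂ = T₁ (P₂/P₁)^((γ−1)/γ).
T₂ = 422 × (0.0522/0.59)^(0.231) = 241.1 K.

T₂ ≈ 241 K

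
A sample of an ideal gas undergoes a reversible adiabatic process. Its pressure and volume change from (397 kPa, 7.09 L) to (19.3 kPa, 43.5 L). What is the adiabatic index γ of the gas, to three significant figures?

γ ≈ 1.67

PV^γ = const ⇒ γ = ln(P₂/P₁) / ln(V₁/V₂).
γ = ln(19.3/397) / ln(7.09/43.5) = 1.667.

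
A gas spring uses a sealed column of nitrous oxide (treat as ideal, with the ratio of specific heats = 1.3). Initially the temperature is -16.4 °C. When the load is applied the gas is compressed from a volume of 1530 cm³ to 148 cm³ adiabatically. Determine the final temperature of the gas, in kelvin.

T₂ ≈ 517 K

For a reversible adiabat TV^(γ−1) is constant, so T₂ = T₁ (V₁/V₂)^(γ−1).
T₁ = -16.4 °C = 256.8 K.
T₂ = 256.8 × (1530/148)^(0.3) = 517.4 K.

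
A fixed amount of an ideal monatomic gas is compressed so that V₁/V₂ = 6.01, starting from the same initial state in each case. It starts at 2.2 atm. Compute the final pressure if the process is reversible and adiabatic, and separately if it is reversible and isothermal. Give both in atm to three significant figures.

adiabatic: 43.7 atm; isothermal: 13.2 atm

For a monatomic ideal gas γ = 5/3.
Isothermal: P₂ = P₁(V₁/V₂) = 2.2×6.01 = 13.22 atm.
Adiabatic: P₂ = P₁(V₁/V₂)^γ = 2.2×6.01^(5/3) = 43.71 atm.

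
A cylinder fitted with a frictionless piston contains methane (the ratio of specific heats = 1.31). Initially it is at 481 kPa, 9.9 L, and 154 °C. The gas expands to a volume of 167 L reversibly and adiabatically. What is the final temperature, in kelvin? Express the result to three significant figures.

Adiabatic: T₁V₁^(γ−1) = T₂V₂^(γ−1) ⇒ T₂ = T₁ (V₁/V₂)^(γ−1).
T₁ = 154 °C = 427.1 K.
T₂ = 427.1 × (9.9/167)^(0.31) = 177.9 K.

T₂ ≈ 178 K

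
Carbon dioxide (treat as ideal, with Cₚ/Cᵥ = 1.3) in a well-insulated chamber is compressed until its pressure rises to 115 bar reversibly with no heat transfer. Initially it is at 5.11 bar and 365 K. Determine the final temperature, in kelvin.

Along an adiabat T P^((1−γ)/γ) is constant, so T₂ = T₁ (P₂/P₁)^((γ−1)/γ).
T₂ = 365 × (115/5.11)^(0.231) = 748.8 K.

T₂ ≈ 749 K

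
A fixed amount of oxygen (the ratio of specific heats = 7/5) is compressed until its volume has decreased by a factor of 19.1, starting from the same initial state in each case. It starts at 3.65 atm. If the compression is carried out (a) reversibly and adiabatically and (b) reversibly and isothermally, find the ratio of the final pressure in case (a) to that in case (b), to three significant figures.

P_adiabatic / P_isothermal ≈ 3.25

Isothermal: P_b = P₁(V₁/V₂) = 3.65×19.1.
Adiabatic: P_a = P₁(V₁/V₂)^γ = 3.65×19.1^(7/5).
P_a/P_b = (V₁/V₂)^(γ−1) = 19.1^(2/5) = 3.254.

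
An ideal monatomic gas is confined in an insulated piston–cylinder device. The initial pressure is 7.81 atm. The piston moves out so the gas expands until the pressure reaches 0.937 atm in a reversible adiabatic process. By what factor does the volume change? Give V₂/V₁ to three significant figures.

V₂/V₁ ≈ 3.57

From PV^γ = const, V₂/V₁ = (P₁/P₂)^(1/γ).
For a monatomic ideal gas γ = 5/3.
V₂/V₁ = (7.81/0.937)^(3/5) = 3.569.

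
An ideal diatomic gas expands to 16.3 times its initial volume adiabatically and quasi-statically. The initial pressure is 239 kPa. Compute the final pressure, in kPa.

P₂ ≈ 4.80 kPa

Since PV^γ is constant along a reversible adiabat, P₂ = P₁ (V₁/V₂)^γ.
For a diatomic ideal gas γ = 7/5.
P₂ = 239 × (1/16.3)^(7/5) = 4.801 kPa.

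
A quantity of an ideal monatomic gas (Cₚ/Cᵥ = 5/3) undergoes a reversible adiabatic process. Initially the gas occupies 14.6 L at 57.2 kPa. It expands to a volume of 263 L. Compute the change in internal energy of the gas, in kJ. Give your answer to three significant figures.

P₂ = P₁(V₁/V₂)^γ = 57.2×(14.6/263)^(5/3) = 0.4621 kPa.
For a reversible adiabat, W_by_gas = (P₁V₁ − P₂V₂)/(γ−1).
W_by = (57200×0.0146 − 462.1×0.263) / (2/3) = 1070 J.
Q = 0 ⇒ ΔU = −W_by = -1070 J.

ΔU ≈ -1.07 kJ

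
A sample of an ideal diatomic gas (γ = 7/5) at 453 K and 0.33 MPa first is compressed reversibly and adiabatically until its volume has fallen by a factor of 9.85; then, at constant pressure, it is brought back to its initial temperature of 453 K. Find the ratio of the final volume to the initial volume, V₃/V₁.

V₃/V₁ ≈ 0.0407

Adiabatic step: V₂/V₁ = 0.1015; T₂ = T₁·9.85^(2/5) = 1131 K.
Isobaric step: V₃/V₂ = T₃/T₂ = 453/1131.
V₃/V₁ = (V₂/V₁)(V₃/V₂) = 0.1015 × (453/1131) = 0.04066.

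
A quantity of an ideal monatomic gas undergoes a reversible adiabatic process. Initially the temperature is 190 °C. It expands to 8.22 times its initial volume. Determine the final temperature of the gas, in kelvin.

T₂ ≈ 114 K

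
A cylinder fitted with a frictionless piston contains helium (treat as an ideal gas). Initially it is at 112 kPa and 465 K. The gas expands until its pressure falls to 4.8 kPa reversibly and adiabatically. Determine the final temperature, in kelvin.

Adiabatic: T₂/T₁ = (P₂/P₁)^((γ−1)/γ).
For a monatomic ideal gas γ = 5/3, so (γ−1)/γ = 2/5.
T₂ = 465 × (4.8/112)^(2/5) = 131.9 K.

T₂ ≈ 132 K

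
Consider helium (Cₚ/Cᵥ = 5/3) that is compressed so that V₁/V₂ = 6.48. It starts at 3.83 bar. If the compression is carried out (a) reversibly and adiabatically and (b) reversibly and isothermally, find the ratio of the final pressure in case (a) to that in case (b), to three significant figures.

Isothermal: P_b = P₁(V₁/V₂) = 3.83×6.48.
Adiabatic: P_a = P₁(V₁/V₂)^γ = 3.83×6.48^(5/3).
P_a/P_b = (V₁/V₂)^(γ−1) = 6.48^(2/3) = 3.476.

P_adiabatic / P_isothermal ≈ 3.48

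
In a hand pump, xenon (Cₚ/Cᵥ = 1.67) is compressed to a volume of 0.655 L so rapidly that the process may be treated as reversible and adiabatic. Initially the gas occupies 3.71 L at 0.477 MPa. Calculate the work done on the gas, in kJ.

W ≈ 5.80 kJ

P₂ = P₁(V₁/V₂)^γ = 0.477×(3.71/0.655)^(1.67) = 8.635 MPa.
For a reversible adiabat, W_by_gas = (P₁V₁ − P₂V₂)/(γ−1).
W_by = (477000×0.00371 − 8.635×10^6×0.000655) / (0.67) = -5800 J.
W_on_gas = −W_by = 5800 J.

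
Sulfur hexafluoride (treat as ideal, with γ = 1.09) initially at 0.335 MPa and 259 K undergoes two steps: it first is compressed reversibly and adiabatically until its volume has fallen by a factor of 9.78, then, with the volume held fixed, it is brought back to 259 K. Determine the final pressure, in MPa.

P₃ ≈ 3.28 MPa

Adiabatic step (PV^γ = const): P₂ = 0.335×9.78^(1.09) = 4.023 MPa; T₂ = 259×9.78^(0.09) = 318 K.
Isochoric: P₃ = P₂(T₃/T₂) = 4.023 × (259/318) = 3.276 MPa.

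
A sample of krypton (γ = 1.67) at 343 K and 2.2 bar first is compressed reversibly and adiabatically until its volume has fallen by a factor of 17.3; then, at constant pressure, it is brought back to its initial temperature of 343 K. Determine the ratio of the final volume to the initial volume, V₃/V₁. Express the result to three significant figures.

V₃/V₁ ≈ 0.00856

Adiabatic step: V₂/V₁ = 0.0578; T₂ = T₁·17.3^(0.67) = 2316 K.
Isobaric step: V₃/V₂ = T₃/T₂ = 343/2316.
V₃/V₁ = (V₂/V₁)(V₃/V₂) = 0.0578 × (343/2316) = 0.00856.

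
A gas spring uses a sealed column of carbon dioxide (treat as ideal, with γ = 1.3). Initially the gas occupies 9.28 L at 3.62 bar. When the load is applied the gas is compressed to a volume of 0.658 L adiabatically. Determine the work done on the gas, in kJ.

P₂ = P₁(V₁/V₂)^γ = 3.62×(9.28/0.658)^(1.3) = 112.9 bar.
For a reversible adiabat, W_by_gas = (P₁V₁ − P₂V₂)/(γ−1).
W_by = (362000×0.00928 − 1.129×10^7×0.000658) / (0.3) = -13570 J.
W_on_gas = −W_by = 13570 J.

W ≈ 13.6 kJ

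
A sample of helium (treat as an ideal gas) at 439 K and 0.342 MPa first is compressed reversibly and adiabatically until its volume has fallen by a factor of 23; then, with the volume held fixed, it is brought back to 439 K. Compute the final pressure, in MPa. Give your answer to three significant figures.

P₃ ≈ 7.87 MPa

For a monatomic ideal gas γ = 5/3.
Adiabatic step (PV^γ = const): P₂ = 0.342×23^(5/3) = 63.62 MPa; T₂ = 439×23^(2/3) = 3550 K.
Isochoric: P₃ = P₂(T₃/T₂) = 63.62 × (439/3550) = 7.866 MPa.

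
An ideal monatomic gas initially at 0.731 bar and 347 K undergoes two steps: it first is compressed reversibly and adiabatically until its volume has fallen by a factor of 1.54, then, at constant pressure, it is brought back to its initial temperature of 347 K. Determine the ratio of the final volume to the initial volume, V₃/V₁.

For a monatomic ideal gas γ = 5/3.
Adiabatic step: V₂/V₁ = 0.6494; T₂ = T₁·1.54^(2/3) = 462.7 K.
Isobaric step: V₃/V₂ = T₃/T₂ = 347/462.7.
V₃/V₁ = (V₂/V₁)(V₃/V₂) = 0.6494 × (347/462.7) = 0.4869.

V₃/V₁ ≈ 0.487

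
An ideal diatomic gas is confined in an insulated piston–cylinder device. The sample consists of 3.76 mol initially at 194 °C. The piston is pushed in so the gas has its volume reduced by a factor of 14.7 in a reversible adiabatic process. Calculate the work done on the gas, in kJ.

W ≈ 70.5 kJ

Adiabatic: T₁V₁^(γ−1) = T₂V₂^(γ−1) ⇒ T₂ = T₁ (V₁/V₂)^(γ−1).
γ = 7/5 for a diatomic ideal gas, so γ−1 = 2/5.
T₁ = 194 °C = 467.1 K.
T₂ = 467.1 × 14.7^(2/5) = 1369 K.
Q = 0, so ΔU = W_on_gas = nCᵥΔT with Cᵥ = R/(γ−1) = 20.79 J/(mol·K).
ΔU = 3.76 × 20.79 × (1369 − 467.1) = 70480 J.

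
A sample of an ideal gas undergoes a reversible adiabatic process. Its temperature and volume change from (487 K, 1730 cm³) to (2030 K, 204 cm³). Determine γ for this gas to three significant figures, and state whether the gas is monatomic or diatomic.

TV^(γ−1) = const ⇒ γ − 1 = ln(T₂/T₁) / ln(V₁/V₂).
γ = 1 + ln(2030/487) / ln(1730/204) = 1.668.
γ ≈ 1.67 is close to 5/3, so the gas is monatomic.

γ ≈ 1.67; monatomic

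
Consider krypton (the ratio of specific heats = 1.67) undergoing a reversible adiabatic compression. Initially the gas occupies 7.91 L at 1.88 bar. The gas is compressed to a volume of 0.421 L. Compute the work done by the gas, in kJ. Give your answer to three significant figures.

W ≈ -13.6 kJ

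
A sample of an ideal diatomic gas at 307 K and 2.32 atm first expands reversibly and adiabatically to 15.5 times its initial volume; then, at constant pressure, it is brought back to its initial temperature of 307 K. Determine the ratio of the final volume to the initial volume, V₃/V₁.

For a diatomic ideal gas γ = 7/5.
Adiabatic step: V₂/V₁ = 15.5; T₂ = T₁·(1/15.5)^(2/5) = 102.6 K.
Isobaric step: V₃/V₂ = T₃/T₂ = 307/102.6.
V₃/V₁ = (V₂/V₁)(V₃/V₂) = 15.5 × (307/102.6) = 46.39.

V₃/V₁ ≈ 46.4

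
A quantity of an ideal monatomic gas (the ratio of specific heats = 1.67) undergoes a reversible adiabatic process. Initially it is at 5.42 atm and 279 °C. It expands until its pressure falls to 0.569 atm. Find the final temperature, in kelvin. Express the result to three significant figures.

Along an adiabat T P^((1−γ)/γ) is constant, so T₂ = T₁ (P₂/P₁)^((γ−1)/γ).
T₁ = 279 °C = 552.1 K.
T₂ = 552.1 × (0.569/5.42)^(0.401) = 223.5 K.

T₂ ≈ 224 K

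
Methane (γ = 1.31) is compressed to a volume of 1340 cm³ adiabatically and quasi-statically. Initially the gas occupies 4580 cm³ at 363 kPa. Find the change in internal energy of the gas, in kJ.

P₂ = P₁(V₁/V₂)^γ = 363×(4580/1340)^(1.31) = 1816 kPa.
For a reversible adiabat, W_by_gas = (P₁V₁ − P₂V₂)/(γ−1).
W_by = (363000×0.00458 − 1.816×10^6×0.00134) / (0.31) = -2487 J.
Q = 0 ⇒ ΔU = −W_by = 2487 J.

ΔU ≈ 2.49 kJ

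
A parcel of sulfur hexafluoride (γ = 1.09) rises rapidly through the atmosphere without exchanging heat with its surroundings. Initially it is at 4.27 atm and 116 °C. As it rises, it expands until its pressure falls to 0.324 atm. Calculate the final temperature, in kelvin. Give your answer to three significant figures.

T₂ ≈ 315 K

Adiabatic: T₂/T₁ = (P₂/P₁)^((γ−1)/γ).
T₁ = 116 °C = 389.1 K.
T₂ = 389.1 × (0.324/4.27)^(0.0826) = 314.5 K.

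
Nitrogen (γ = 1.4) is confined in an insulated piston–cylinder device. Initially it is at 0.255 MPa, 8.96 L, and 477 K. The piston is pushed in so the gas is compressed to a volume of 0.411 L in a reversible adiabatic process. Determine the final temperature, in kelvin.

T₂ ≈ 1640 K

Adiabatic: T₁V₁^(γ−1) = T₂V₂^(γ−1) ⇒ T₂ = T₁ (V₁/V₂)^(γ−1).
T₂ = 477 × (8.96/0.411)^(0.4) = 1636 K.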